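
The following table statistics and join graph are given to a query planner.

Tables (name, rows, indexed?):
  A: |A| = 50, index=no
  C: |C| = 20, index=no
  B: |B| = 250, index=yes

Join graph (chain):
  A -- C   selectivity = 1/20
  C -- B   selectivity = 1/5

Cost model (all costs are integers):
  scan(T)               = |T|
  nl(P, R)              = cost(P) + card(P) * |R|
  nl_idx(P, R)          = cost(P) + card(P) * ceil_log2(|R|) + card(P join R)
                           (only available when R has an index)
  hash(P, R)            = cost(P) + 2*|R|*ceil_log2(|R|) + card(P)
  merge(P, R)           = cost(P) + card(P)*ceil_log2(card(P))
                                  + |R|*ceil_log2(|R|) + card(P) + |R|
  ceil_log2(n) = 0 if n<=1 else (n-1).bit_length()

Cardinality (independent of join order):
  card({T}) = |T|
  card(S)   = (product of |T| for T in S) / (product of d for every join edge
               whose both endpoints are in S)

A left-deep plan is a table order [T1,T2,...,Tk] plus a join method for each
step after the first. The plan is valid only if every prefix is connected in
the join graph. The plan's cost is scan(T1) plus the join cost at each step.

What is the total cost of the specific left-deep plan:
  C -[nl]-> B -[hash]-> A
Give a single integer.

step 1: scan C: cost=20, card=20
step 2: join B via nl
    card(P join B) = 20*250/(5) = 1000
    cost = 20 + 20*250 = 5020
step 3: join A via hash
    card(P join A) = 1000*50/(20) = 2500
    cost = 5020 + 2*50*6 + 1000 = 6620

6620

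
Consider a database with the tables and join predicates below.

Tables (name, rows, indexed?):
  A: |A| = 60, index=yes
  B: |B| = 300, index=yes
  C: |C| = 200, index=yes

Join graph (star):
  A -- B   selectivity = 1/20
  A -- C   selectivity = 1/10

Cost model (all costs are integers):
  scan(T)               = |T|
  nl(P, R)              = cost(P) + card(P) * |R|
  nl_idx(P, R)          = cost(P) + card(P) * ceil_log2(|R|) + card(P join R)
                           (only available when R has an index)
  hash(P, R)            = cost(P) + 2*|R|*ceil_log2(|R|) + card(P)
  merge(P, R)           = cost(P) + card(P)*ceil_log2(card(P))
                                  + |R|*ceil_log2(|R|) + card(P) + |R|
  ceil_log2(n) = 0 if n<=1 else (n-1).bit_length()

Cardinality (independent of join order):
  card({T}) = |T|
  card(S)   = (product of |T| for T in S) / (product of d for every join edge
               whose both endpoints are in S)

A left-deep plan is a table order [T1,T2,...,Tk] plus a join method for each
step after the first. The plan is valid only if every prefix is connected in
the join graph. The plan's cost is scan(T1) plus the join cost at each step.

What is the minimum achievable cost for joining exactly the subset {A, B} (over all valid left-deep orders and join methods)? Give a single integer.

1320

Selinger DP over subsets of {A,B}:
  {A}: scan cost=60, card=60
  {B}: scan cost=300, card=300
  {AB}: card=900; try (A,hash)→1320, (B,nl_idx)→1500, (A,nl_idx)→3000, (B,merge)→3480, (A,merge)→3720, (B,hash)→5520 …(+2); best=1320 via (A,hash)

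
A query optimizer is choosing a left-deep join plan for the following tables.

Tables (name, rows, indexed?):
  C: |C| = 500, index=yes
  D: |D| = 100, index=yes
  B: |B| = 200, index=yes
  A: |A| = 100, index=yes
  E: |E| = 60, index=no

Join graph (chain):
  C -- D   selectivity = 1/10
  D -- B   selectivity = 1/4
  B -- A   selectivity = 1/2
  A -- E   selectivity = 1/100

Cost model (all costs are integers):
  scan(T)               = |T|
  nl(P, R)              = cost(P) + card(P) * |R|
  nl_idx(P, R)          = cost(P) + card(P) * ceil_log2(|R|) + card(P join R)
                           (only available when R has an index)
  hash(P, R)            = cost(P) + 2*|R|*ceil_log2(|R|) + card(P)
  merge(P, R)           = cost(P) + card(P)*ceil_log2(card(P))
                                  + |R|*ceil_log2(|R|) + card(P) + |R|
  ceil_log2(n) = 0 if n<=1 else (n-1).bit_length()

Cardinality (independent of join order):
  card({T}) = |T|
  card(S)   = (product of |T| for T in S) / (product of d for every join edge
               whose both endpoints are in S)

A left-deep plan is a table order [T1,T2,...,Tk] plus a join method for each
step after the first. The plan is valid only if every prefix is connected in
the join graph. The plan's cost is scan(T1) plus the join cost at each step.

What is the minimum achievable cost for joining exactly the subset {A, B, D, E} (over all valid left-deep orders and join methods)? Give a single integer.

10160

Selinger DP over subsets of {A,B,D,E}:
  {D}: scan cost=100, card=100
  {B}: scan cost=200, card=200
  {A}: scan cost=100, card=100
  {E}: scan cost=60, card=60
  {BD}: card=5000; try (D,hash)→1800, (B,merge)→2700, (D,merge)→2800, (B,hash)→3400, (B,nl_idx)→5900, (D,nl_idx)→6600 …(+2); best=1800 via (D,hash)
  {AB}: card=10000; try (A,hash)→1800, (B,merge)→2700, (A,merge)→2800, (B,hash)→3400, (B,nl_idx)→10900, (A,nl_idx)→11600 …(+2); best=1800 via (A,hash)
  {AE}: card=60; try (A,nl_idx)→540, (E,hash)→920, (A,merge)→1280, (E,merge)→1320, (A,hash)→1520, (A,nl)→6060 …(+1); best=540 via (A,nl_idx)
  {ABD}: card=250000; try (A,hash)→8200, (D,hash)→13200, (A,merge)→72600, (D,merge)→152600, (A,nl_idx)→286800, (D,nl_idx)→321800 …(+2); best=8200 via (A,hash)
  {ABE}: card=6000; try (B,merge)→2760, (B,hash)→3800, (B,nl_idx)→7020, (E,hash)→12520, (B,nl)→12540, (E,merge)→152220 …(+1); best=2760 via (B,merge)
  {ABDE}: card=150000; try (D,hash)→10160, (D,merge)→87560, (D,nl_idx)→194760, (E,hash)→258920, (D,nl)→602760, (E,merge)→4758620 …(+1); best=10160 via (D,hash)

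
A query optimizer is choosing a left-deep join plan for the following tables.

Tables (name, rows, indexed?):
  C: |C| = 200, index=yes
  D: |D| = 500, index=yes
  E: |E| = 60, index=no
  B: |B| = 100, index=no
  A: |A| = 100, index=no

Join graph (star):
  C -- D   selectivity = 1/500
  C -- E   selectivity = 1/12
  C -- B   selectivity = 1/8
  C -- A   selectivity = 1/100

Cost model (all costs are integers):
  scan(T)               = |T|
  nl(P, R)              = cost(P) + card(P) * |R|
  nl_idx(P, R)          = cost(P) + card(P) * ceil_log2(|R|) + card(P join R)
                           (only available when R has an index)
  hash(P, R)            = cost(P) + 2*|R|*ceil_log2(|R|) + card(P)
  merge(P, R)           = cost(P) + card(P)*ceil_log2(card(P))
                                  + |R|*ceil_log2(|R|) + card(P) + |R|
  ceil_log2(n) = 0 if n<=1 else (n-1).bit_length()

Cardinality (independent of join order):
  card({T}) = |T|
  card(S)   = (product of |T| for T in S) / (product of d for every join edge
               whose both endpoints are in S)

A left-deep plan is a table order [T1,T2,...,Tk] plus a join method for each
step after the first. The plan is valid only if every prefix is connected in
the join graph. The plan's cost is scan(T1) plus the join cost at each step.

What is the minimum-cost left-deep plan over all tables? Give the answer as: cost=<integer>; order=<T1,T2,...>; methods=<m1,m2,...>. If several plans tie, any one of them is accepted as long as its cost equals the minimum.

Selinger DP (subsets sized 1..n):
  {C}: scan cost=200, card=200
  {D}: scan cost=500, card=500
  {E}: scan cost=60, card=60
  {B}: scan cost=100, card=100
  {A}: scan cost=100, card=100
  {CD}: card=200; try (D,nl_idx)→2200, (C,hash)→4200, (C,nl_idx)→4700, (D,merge)→7000, (C,merge)→7300, (D,hash)→9400 …(+2); best=2200 via (D,nl_idx)
  {CE}: card=1000; try (E,hash)→1120, (C,nl_idx)→1540, (C,merge)→2280, (E,merge)→2420, (C,hash)→3320, (C,nl)→12060 …(+1); best=1120 via (E,hash)
  {BC}: card=2500; try (B,hash)→1800, (C,merge)→2700, (B,merge)→2800, (C,hash)→3400, (C,nl_idx)→3400, (C,nl)→20100 …(+1); best=1800 via (B,hash)
  {AC}: card=200; try (C,nl_idx)→1100, (A,hash)→1800, (C,merge)→2700, (A,merge)→2800, (C,hash)→3400, (C,nl)→20100 …(+1); best=1100 via (C,nl_idx)
  {CDE}: card=1000; try (E,hash)→3120, (E,merge)→4420, (D,hash)→11120, (D,nl_idx)→11120, (E,nl)→14200, (D,merge)→17120 …(+1); best=3120 via (E,hash)
  {BCD}: card=2500; try (B,hash)→3800, (B,merge)→4800, (D,hash)→13300, (B,nl)→22200, (D,nl_idx)→26800, (D,merge)→39300 …(+1); best=3800 via (B,hash)
  {ACD}: card=200; try (D,nl_idx)→3100, (A,hash)→3800, (A,merge)→4800, (D,merge)→7900, (D,hash)→10300, (A,nl)→22200 …(+1); best=3100 via (D,nl_idx)
  {BCE}: card=12500; try (B,hash)→3520, (E,hash)→5020, (B,merge)→12920, (E,merge)→34720, (B,nl)→101120, (E,nl)→151800; best=3520 via (B,hash)
  {ACE}: card=1000; try (E,hash)→2020, (E,merge)→3320, (A,hash)→3520, (A,merge)→12920, (E,nl)→13100, (A,nl)→101120; best=2020 via (E,hash)
  {ABC}: card=2500; try (B,hash)→2700, (B,merge)→3700, (A,hash)→5700, (B,nl)→21100, (A,merge)→35100, (A,nl)→251800; best=2700 via (B,hash)
  {BCDE}: card=12500; try (B,hash)→5520, (E,hash)→7020, (B,merge)→14920, (D,hash)→25020, (E,merge)→36720, (B,nl)→103120 …(+4); best=5520 via (B,hash)
  {ACDE}: card=1000; try (E,hash)→4020, (E,merge)→5320, (A,hash)→5520, (D,hash)→12020, (D,nl_idx)→12020, (A,merge)→14920 …(+4); best=4020 via (E,hash)
  {ABCD}: card=2500; try (B,hash)→4700, (B,merge)→5700, (A,hash)→7700, (D,hash)→14200, (B,nl)→23100, (D,nl_idx)→27700 …(+4); best=4700 via (B,hash)
  {ABCE}: card=12500; try (B,hash)→4420, (E,hash)→5920, (B,merge)→13820, (A,hash)→17420, (E,merge)→35620, (B,nl)→102020 …(+3); best=4420 via (B,hash)
  {ABCDE}: card=12500; try (B,hash)→6420, (E,hash)→7920, (B,merge)→15820, (A,hash)→19420, (D,hash)→25920, (E,merge)→37620 …(+7); best=6420 via (B,hash)

cost=6420; order=A,C,D,E,B; methods=nl_idx,nl_idx,hash,hash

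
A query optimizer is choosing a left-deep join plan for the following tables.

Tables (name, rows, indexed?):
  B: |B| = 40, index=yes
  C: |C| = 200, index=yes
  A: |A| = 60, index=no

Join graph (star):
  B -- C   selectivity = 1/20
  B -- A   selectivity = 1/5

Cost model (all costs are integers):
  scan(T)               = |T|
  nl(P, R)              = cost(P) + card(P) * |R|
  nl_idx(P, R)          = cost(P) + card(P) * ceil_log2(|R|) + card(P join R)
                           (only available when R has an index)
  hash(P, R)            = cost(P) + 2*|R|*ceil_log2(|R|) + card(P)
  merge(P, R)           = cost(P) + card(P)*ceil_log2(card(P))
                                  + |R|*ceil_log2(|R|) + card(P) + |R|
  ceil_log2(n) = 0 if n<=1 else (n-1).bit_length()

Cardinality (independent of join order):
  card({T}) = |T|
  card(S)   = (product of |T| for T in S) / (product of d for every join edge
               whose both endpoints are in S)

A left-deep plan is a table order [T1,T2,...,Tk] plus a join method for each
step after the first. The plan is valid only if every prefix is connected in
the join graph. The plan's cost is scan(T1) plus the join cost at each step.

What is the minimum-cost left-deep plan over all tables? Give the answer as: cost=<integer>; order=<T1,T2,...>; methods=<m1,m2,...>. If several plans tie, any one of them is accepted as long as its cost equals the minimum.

cost=1880; order=B,C,A; methods=nl_idx,hash

Selinger DP (subsets sized 1..n):
  {B}: scan cost=40, card=40
  {C}: scan cost=200, card=200
  {A}: scan cost=60, card=60
  {BC}: card=400; try (C,nl_idx)→760, (B,hash)→880, (B,nl_idx)→1800, (C,merge)→2120, (B,merge)→2280, (C,hash)→3280 …(+2); best=760 via (C,nl_idx)
  {AB}: card=480; try (B,hash)→600, (A,merge)→740, (B,merge)→760, (A,hash)→800, (B,nl_idx)→900, (A,nl)→2440 …(+1); best=600 via (B,hash)
  {ABC}: card=4800; try (A,hash)→1880, (C,hash)→4280, (A,merge)→5180, (C,merge)→7200, (C,nl_idx)→9240, (A,nl)→24760 …(+1); best=1880 via (A,hash)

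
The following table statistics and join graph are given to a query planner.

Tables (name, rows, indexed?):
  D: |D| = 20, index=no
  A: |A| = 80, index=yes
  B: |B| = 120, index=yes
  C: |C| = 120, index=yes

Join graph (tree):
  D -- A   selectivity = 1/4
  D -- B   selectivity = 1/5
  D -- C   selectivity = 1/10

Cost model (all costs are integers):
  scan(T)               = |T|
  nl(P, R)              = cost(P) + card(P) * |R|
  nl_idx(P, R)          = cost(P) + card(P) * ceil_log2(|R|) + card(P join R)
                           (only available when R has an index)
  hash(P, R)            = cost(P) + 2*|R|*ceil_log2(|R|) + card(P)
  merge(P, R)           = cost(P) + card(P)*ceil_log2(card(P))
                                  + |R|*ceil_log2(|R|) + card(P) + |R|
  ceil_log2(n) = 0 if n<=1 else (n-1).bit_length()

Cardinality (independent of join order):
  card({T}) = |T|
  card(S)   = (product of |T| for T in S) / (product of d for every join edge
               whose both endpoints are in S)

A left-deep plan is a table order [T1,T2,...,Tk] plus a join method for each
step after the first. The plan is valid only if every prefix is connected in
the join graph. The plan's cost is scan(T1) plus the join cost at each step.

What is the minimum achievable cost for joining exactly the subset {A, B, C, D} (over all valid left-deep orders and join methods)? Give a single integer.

Selinger DP over subsets of {A,B,C,D}:
  {D}: scan cost=20, card=20
  {A}: scan cost=80, card=80
  {B}: scan cost=120, card=120
  {C}: scan cost=120, card=120
  {AD}: card=400; try (D,hash)→360, (A,nl_idx)→560, (A,merge)→780, (D,merge)→840, (A,hash)→1160, (A,nl)→1620 …(+1); best=360 via (D,hash)
  {BD}: card=480; try (D,hash)→440, (B,nl_idx)→640, (B,merge)→1100, (D,merge)→1200, (B,hash)→1720, (B,nl)→2420 …(+1); best=440 via (D,hash)
  {CD}: card=240; try (C,nl_idx)→400, (D,hash)→440, (C,merge)→1100, (D,merge)→1200, (C,hash)→1720, (C,nl)→2420 …(+1); best=400 via (C,nl_idx)
  {ABD}: card=9600; try (A,hash)→2040, (B,hash)→2440, (B,merge)→5320, (A,merge)→5880, (B,nl_idx)→12760, (A,nl_idx)→13400 …(+2); best=2040 via (A,hash)
  {ACD}: card=4800; try (A,hash)→1760, (C,hash)→2440, (A,merge)→3200, (C,merge)→5320, (A,nl_idx)→6880, (C,nl_idx)→7960 …(+2); best=1760 via (A,hash)
  {BCD}: card=5760; try (B,hash)→2320, (C,hash)→2600, (B,merge)→3520, (C,merge)→6200, (B,nl_idx)→7840, (C,nl_idx)→9560 …(+2); best=2320 via (B,hash)
  {ABCD}: card=115200; try (B,hash)→8240, (A,hash)→9200, (C,hash)→13320, (B,merge)→69920, (A,merge)→83600, (C,merge)→147000 …(+6); best=8240 via (B,hash)

8240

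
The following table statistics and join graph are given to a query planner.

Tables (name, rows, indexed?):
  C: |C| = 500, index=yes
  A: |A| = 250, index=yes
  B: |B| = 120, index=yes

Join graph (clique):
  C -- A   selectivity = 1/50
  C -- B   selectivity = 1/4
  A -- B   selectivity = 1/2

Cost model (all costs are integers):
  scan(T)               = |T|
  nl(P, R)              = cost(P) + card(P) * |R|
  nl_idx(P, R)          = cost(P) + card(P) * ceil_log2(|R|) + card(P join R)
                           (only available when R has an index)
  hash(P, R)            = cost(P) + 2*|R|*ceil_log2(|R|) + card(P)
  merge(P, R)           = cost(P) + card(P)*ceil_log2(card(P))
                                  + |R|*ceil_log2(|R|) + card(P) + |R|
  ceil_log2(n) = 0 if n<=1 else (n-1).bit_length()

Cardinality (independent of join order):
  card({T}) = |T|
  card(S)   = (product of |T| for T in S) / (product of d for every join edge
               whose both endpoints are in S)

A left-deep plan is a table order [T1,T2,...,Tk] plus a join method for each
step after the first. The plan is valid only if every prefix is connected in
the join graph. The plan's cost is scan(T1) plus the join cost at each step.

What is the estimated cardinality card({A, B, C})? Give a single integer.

Tables in S: A(250), B(120), C(500)
Edges inside S: C-A(d=50), C-B(d=4), A-B(d=2)
numerator = 250 * 120 * 500 = 15000000
denominator = 50 * 4 * 2 = 400
card(S) = 15000000 / 400 = 37500

37500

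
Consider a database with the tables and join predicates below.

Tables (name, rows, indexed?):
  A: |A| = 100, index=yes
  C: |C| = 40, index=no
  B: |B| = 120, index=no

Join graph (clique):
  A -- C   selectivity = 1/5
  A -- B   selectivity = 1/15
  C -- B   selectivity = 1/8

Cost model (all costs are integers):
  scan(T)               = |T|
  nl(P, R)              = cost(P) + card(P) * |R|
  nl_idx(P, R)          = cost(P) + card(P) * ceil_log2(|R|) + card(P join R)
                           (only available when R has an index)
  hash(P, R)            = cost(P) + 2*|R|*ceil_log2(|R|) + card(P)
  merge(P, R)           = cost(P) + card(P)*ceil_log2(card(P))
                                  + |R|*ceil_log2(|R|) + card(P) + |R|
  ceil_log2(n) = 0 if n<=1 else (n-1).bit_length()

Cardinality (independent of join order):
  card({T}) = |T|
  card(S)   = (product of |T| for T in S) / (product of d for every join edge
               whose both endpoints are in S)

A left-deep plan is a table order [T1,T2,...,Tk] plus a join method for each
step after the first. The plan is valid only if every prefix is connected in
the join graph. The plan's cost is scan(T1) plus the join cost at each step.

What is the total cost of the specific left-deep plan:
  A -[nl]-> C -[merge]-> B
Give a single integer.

13860

step 1: scan A: cost=100, card=100
step 2: join C via nl
    card(P join C) = 100*40/(5) = 800
    cost = 100 + 100*40 = 4100
step 3: join B via merge
    card(P join B) = 800*120/(15*8) = 800
    cost = 4100 + 800*10 + 120*7 + 800 + 120 = 13860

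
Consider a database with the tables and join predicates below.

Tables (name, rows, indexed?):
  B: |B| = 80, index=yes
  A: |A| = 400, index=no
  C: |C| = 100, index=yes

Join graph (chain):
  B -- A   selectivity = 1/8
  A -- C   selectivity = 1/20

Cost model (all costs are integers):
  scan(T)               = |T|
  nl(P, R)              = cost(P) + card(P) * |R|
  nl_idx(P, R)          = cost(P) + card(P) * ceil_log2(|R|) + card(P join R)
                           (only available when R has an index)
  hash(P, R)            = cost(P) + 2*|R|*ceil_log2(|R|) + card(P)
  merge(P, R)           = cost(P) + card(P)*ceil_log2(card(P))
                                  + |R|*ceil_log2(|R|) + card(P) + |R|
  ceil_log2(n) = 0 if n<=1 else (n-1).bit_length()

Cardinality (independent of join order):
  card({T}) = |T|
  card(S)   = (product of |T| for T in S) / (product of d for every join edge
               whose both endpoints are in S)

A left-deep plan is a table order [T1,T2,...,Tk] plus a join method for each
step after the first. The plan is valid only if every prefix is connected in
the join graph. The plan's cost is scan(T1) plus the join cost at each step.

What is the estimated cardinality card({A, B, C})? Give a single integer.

Tables in S: A(400), B(80), C(100)
Edges inside S: B-A(d=8), A-C(d=20)
numerator = 400 * 80 * 100 = 3200000
denominator = 8 * 20 = 160
card(S) = 3200000 / 160 = 20000

20000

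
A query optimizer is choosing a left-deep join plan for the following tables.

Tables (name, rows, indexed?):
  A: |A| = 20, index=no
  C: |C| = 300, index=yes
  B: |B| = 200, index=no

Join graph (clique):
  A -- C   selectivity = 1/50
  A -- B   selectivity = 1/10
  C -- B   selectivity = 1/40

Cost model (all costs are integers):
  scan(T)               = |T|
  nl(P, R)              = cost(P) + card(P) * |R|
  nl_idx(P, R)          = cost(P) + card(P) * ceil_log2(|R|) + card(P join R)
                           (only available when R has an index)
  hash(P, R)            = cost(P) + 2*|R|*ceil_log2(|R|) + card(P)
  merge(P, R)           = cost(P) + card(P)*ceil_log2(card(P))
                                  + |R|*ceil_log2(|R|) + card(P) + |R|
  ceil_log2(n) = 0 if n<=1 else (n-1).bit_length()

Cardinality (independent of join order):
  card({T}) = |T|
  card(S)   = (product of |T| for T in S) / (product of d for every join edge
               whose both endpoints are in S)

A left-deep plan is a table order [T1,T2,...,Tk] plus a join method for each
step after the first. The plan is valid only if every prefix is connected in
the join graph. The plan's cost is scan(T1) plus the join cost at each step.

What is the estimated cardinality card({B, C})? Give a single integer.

Tables in S: B(200), C(300)
Edges inside S: C-B(d=40)
numerator = 200 * 300 = 60000
denominator = 40 = 40
card(S) = 60000 / 40 = 1500

1500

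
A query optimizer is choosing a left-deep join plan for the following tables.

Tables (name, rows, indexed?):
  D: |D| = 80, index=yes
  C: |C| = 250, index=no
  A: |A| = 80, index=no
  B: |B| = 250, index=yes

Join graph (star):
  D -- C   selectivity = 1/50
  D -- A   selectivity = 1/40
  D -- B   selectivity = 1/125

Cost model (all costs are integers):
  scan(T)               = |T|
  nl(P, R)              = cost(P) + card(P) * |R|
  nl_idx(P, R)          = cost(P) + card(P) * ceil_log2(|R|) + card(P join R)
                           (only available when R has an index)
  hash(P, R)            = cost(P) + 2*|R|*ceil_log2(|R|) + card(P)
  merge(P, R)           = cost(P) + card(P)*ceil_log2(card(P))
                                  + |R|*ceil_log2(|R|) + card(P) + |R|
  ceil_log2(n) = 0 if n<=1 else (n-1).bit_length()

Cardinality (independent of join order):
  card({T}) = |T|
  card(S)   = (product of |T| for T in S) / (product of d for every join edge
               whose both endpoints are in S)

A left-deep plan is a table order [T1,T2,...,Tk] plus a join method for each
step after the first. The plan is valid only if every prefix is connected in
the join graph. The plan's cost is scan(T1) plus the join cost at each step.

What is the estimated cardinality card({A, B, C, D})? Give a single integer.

Tables in S: A(80), B(250), C(250), D(80)
Edges inside S: D-C(d=50), D-A(d=40), D-B(d=125)
numerator = 80 * 250 * 250 * 80 = 400000000
denominator = 50 * 40 * 125 = 250000
card(S) = 400000000 / 250000 = 1600

1600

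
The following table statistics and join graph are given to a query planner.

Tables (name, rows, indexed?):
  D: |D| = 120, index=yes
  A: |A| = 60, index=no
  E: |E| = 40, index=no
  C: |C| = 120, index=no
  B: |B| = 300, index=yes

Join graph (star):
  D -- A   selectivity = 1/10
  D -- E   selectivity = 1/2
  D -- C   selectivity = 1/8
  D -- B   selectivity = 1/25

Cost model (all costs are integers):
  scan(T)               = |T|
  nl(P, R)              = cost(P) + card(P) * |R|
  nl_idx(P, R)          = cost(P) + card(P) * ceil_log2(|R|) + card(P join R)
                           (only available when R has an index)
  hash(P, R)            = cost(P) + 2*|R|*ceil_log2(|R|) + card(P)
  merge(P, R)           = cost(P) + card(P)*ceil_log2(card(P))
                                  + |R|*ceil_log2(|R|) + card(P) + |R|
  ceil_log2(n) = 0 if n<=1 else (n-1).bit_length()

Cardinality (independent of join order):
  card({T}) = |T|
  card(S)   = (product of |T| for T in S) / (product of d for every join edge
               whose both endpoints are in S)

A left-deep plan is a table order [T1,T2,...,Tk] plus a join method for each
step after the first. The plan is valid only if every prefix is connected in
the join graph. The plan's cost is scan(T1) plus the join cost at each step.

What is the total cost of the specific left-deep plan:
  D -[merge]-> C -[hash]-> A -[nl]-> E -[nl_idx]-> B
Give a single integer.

4972560

step 1: scan D: cost=120, card=120
step 2: join C via merge
    card(P join C) = 120*120/(8) = 1800
    cost = 120 + 120*7 + 120*7 + 120 + 120 = 2040
step 3: join A via hash
    card(P join A) = 1800*60/(10) = 10800
    cost = 2040 + 2*60*6 + 1800 = 4560
step 4: join E via nl
    card(P join E) = 10800*40/(2) = 216000
    cost = 4560 + 10800*40 = 436560
step 5: join B via nl_idx
    card(P join B) = 216000*300/(25) = 2592000
    cost = 436560 + 216000*9 + 2592000 = 4972560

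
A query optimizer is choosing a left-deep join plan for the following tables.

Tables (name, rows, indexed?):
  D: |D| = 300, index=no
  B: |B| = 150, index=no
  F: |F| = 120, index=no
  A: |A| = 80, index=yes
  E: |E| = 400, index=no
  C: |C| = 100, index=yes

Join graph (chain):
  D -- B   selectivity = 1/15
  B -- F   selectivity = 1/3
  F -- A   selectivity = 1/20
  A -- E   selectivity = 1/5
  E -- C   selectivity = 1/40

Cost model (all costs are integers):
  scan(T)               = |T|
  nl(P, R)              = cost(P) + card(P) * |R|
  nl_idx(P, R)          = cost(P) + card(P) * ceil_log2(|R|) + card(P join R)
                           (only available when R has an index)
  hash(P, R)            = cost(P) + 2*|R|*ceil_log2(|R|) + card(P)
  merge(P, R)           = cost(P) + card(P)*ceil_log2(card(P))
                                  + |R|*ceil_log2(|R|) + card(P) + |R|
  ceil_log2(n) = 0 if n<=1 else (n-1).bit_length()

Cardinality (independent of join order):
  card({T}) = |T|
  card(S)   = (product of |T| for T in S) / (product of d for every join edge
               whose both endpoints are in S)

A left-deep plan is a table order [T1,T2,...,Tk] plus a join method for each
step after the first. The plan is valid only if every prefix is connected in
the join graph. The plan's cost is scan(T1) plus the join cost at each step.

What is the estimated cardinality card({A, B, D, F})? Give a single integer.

480000

Tables in S: A(80), B(150), D(300), F(120)
Edges inside S: D-B(d=15), B-F(d=3), F-A(d=20)
numerator = 80 * 150 * 300 * 120 = 432000000
denominator = 15 * 3 * 20 = 900
card(S) = 432000000 / 900 = 480000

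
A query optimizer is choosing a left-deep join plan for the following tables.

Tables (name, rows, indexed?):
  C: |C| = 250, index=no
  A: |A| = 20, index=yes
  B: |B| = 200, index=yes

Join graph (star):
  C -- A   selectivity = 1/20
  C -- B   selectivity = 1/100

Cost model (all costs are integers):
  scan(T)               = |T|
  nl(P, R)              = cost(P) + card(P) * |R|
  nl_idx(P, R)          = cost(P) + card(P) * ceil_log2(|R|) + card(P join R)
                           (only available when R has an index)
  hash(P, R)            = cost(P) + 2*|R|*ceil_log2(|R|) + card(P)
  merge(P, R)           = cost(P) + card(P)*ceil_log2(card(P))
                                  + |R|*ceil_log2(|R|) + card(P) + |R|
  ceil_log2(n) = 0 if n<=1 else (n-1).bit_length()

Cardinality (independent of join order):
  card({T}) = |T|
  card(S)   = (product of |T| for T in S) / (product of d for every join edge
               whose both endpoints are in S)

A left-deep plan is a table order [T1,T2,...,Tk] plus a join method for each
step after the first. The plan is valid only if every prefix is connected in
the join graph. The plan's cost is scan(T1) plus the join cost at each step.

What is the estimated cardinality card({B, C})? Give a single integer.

Tables in S: B(200), C(250)
Edges inside S: C-B(d=100)
numerator = 200 * 250 = 50000
denominator = 100 = 100
card(S) = 50000 / 100 = 500

500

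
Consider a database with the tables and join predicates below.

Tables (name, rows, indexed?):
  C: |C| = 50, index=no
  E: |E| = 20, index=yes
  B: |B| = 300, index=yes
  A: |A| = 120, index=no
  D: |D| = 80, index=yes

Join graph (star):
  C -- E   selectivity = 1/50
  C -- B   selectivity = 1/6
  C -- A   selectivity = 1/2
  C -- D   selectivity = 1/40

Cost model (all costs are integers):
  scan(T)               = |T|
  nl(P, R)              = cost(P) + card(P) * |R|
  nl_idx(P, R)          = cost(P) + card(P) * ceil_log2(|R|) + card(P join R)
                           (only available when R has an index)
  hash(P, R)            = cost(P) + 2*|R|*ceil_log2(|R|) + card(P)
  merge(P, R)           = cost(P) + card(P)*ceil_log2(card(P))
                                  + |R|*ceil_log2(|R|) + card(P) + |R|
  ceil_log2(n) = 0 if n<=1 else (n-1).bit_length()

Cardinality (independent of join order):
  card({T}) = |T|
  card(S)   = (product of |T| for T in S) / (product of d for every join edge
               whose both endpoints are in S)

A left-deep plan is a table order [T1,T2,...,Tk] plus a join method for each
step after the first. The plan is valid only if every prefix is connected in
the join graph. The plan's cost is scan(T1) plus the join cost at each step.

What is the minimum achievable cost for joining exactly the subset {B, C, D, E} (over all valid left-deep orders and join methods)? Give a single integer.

2840

Selinger DP over subsets of {B,C,D,E}:
  {C}: scan cost=50, card=50
  {E}: scan cost=20, card=20
  {B}: scan cost=300, card=300
  {D}: scan cost=80, card=80
  {CE}: card=20; try (E,hash)→300, (E,nl_idx)→320, (C,merge)→490, (E,merge)→520, (C,hash)→640, (C,nl)→1020 …(+1); best=300 via (E,hash)
  {BC}: card=2500; try (C,hash)→1200, (B,nl_idx)→3000, (B,merge)→3400, (C,merge)→3650, (B,hash)→5500, (B,nl)→15050 …(+1); best=1200 via (C,hash)
  {CD}: card=100; try (D,nl_idx)→500, (C,hash)→760, (D,merge)→1040, (C,merge)→1070, (D,hash)→1220, (D,nl)→4050 …(+1); best=500 via (D,nl_idx)
  {BCE}: card=1000; try (B,nl_idx)→1480, (B,merge)→3420, (E,hash)→3900, (B,hash)→5720, (B,nl)→6300, (E,nl_idx)→14700 …(+2); best=1480 via (B,nl_idx)
  {CDE}: card=40; try (D,nl_idx)→480, (E,hash)→800, (E,nl_idx)→1040, (D,merge)→1060, (E,merge)→1420, (D,hash)→1440 …(+2); best=480 via (D,nl_idx)
  {BCD}: card=5000; try (B,merge)→4300, (D,hash)→4820, (B,hash)→6000, (B,nl_idx)→6400, (D,nl_idx)→23700, (B,nl)→30500 …(+2); best=4300 via (B,merge)
  {BCDE}: card=2000; try (B,nl_idx)→2840, (D,hash)→3600, (B,merge)→3760, (B,hash)→5920, (E,hash)→9500, (D,nl_idx)→10480 …(+6); best=2840 via (B,nl_idx)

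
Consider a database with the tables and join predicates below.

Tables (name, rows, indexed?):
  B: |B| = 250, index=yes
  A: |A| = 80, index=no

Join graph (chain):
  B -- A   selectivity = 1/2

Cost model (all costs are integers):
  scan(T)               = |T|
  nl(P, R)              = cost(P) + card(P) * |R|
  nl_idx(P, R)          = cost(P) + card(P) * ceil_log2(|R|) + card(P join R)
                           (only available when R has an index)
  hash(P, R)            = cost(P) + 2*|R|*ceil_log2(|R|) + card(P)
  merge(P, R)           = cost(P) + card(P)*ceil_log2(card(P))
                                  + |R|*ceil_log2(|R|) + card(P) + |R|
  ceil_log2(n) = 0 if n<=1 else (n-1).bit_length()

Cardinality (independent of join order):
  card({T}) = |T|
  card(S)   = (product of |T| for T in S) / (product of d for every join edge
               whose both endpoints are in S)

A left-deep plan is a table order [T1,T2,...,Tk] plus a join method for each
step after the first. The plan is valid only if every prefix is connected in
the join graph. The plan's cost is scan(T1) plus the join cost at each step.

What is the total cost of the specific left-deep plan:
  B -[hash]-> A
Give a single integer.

step 1: scan B: cost=250, card=250
step 2: join A via hash
    card(P join A) = 250*80/(2) = 10000
    cost = 250 + 2*80*7 + 250 = 1620

1620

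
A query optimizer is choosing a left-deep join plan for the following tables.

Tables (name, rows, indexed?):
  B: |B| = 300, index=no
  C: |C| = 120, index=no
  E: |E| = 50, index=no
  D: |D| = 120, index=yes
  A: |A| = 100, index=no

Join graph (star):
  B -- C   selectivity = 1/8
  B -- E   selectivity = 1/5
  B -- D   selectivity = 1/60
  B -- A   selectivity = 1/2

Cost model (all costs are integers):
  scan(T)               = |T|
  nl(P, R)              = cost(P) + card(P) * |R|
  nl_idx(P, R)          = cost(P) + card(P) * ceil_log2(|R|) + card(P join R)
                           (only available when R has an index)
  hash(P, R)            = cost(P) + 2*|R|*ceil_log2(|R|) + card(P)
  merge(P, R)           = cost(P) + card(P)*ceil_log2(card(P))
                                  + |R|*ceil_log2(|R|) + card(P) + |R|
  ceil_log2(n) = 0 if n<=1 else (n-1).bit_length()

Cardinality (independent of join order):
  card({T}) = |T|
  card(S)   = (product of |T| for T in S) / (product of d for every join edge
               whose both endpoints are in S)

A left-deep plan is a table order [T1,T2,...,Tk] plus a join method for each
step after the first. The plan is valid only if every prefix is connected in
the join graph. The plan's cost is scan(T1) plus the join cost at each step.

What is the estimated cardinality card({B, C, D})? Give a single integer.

9000

Tables in S: B(300), C(120), D(120)
Edges inside S: B-C(d=8), B-D(d=60)
numerator = 300 * 120 * 120 = 4320000
denominator = 8 * 60 = 480
card(S) = 4320000 / 480 = 9000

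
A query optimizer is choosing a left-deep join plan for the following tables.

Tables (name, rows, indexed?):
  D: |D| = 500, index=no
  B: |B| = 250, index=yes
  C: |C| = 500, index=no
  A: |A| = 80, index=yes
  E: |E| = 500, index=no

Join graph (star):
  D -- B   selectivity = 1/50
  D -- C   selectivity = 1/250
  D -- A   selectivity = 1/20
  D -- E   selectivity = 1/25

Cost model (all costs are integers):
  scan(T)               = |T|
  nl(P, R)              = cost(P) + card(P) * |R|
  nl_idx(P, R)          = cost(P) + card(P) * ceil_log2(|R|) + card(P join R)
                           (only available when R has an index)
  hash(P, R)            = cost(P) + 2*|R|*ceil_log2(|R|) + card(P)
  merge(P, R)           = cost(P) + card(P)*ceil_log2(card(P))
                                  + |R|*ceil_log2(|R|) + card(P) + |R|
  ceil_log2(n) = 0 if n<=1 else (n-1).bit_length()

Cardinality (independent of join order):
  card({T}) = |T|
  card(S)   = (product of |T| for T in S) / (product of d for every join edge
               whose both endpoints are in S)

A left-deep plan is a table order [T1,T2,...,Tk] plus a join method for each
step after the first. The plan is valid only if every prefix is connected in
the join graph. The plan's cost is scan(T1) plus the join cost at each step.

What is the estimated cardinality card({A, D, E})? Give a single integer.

Tables in S: A(80), D(500), E(500)
Edges inside S: D-A(d=20), D-E(d=25)
numerator = 80 * 500 * 500 = 20000000
denominator = 20 * 25 = 500
card(S) = 20000000 / 500 = 40000

40000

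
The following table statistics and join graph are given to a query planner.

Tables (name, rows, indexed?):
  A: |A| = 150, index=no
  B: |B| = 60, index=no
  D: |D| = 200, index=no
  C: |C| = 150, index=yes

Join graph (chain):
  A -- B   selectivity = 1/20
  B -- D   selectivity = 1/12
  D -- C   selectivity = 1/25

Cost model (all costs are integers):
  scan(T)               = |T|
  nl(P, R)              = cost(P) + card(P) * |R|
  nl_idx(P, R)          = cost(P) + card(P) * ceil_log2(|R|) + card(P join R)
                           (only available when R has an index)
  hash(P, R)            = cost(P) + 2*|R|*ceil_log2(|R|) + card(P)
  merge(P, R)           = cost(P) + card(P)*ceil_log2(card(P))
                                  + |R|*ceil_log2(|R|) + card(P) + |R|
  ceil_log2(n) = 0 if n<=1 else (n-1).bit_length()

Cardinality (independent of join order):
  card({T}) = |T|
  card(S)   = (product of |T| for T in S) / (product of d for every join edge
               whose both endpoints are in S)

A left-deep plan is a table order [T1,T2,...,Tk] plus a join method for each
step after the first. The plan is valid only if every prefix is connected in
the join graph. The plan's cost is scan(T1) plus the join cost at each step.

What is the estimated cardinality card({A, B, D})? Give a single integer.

7500

Tables in S: A(150), B(60), D(200)
Edges inside S: A-B(d=20), B-D(d=12)
numerator = 150 * 60 * 200 = 1800000
denominator = 20 * 12 = 240
card(S) = 1800000 / 240 = 7500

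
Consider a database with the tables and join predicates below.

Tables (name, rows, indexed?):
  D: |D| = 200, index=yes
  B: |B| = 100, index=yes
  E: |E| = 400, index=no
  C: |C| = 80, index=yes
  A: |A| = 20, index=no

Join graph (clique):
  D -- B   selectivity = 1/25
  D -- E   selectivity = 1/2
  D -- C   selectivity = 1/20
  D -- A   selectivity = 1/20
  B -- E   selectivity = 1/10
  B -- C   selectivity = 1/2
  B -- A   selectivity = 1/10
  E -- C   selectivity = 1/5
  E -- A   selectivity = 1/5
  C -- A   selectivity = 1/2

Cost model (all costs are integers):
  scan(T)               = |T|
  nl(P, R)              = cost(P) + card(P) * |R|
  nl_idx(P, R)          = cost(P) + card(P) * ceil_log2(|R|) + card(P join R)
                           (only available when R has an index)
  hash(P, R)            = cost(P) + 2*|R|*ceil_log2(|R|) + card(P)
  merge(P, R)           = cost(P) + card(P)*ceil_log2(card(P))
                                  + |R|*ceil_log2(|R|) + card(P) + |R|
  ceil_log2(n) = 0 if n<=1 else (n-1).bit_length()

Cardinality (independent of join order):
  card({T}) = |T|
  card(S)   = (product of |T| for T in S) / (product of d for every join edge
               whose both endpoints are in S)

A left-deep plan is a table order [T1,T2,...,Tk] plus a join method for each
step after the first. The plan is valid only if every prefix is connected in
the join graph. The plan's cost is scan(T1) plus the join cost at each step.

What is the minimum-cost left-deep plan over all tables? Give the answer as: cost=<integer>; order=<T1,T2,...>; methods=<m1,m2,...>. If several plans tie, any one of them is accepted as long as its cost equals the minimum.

Selinger DP (subsets sized 1..n):
  {D}: scan cost=200, card=200
  {B}: scan cost=100, card=100
  {E}: scan cost=400, card=400
  {C}: scan cost=80, card=80
  {A}: scan cost=20, card=20
  {BD}: card=800; try (D,nl_idx)→1700, (B,hash)→1800, (B,nl_idx)→2400, (D,merge)→2700, (B,merge)→2800, (D,hash)→3400 …(+2); best=1700 via (D,nl_idx)
  {DE}: card=40000; try (D,hash)→4000, (E,merge)→6000, (D,merge)→6200, (E,hash)→7600, (D,nl_idx)→43600, (E,nl)→80200 …(+1); best=4000 via (D,hash)
  {CD}: card=800; try (D,nl_idx)→1520, (C,hash)→1520, (C,nl_idx)→2400, (D,merge)→2520, (C,merge)→2640, (D,hash)→3360 …(+2); best=1520 via (D,nl_idx)
  {AD}: card=200; try (D,nl_idx)→380, (A,hash)→600, (D,merge)→1940, (A,merge)→2120, (D,hash)→3240, (D,nl)→4020 …(+1); best=380 via (D,nl_idx)
  {BE}: card=4000; try (B,hash)→2200, (E,merge)→4900, (B,merge)→5200, (B,nl_idx)→7200, (E,hash)→7400, (E,nl)→40100 …(+1); best=2200 via (B,hash)
  {BC}: card=4000; try (C,hash)→1320, (B,merge)→1520, (C,merge)→1540, (B,hash)→1560, (B,nl_idx)→4640, (C,nl_idx)→4800 …(+2); best=1320 via (C,hash)
  {AB}: card=200; try (B,nl_idx)→360, (A,hash)→400, (B,merge)→940, (A,merge)→1020, (B,hash)→1440, (B,nl)→2020 …(+1); best=360 via (B,nl_idx)
  {CE}: card=6400; try (C,hash)→1920, (E,merge)→4720, (C,merge)→5040, (E,hash)→7360, (C,nl_idx)→9600, (E,nl)→32080 …(+1); best=1920 via (C,hash)
  {AE}: card=1600; try (A,hash)→1000, (E,merge)→4140, (A,merge)→4520, (E,hash)→7240, (E,nl)→8020, (A,nl)→8400; best=1000 via (A,hash)
  {AC}: card=800; try (A,hash)→360, (C,merge)→780, (A,merge)→840, (C,nl_idx)→960, (C,hash)→1160, (C,nl)→1620 …(+1); best=360 via (A,hash)
  {BDE}: card=16000; try (D,hash)→9400, (E,hash)→9700, (E,merge)→14500, (B,hash)→45400, (D,nl_idx)→50200, (D,merge)→56000 …(+5); best=9400 via (D,hash)
  {BCD}: card=1600; try (C,hash)→3620, (B,hash)→3720, (D,hash)→8520, (B,nl_idx)→8720, (C,nl_idx)→8900, (B,merge)→11120 …(+6); best=3620 via (C,hash)
  {ABD}: card=80; try (B,nl_idx)→1860, (B,hash)→1980, (D,nl_idx)→2040, (A,hash)→2700, (B,merge)→2980, (D,hash)→3760 …(+5); best=1860 via (B,nl_idx)
  {CDE}: card=32000; try (E,hash)→9520, (D,hash)→11520, (E,merge)→14320, (C,hash)→45120, (D,nl_idx)→85120, (D,merge)→93320 …(+5); best=9520 via (E,hash)
  {ADE}: card=8000; try (D,hash)→5800, (E,merge)→6180, (E,hash)→7780, (D,nl_idx)→21800, (D,merge)→22000, (A,hash)→44200 …(+4); best=5800 via (D,hash)
  {ACD}: card=400; try (C,hash)→1700, (C,nl_idx)→2180, (A,hash)→2520, (C,merge)→2820, (D,hash)→4360, (D,nl_idx)→7160 …(+5); best=1700 via (C,hash)
  {BCE}: card=32000; try (C,hash)→7320, (B,hash)→9720, (E,hash)→12520, (C,merge)→54840, (E,merge)→57320, (C,nl_idx)→62200 …(+5); best=7320 via (C,hash)
  {ABE}: card=1600; try (B,hash)→4000, (E,merge)→6160, (A,hash)→6400, (E,hash)→7760, (B,nl_idx)→13800, (B,merge)→21000 …(+4); best=4000 via (B,hash)
  {ABC}: card=4000; try (C,hash)→1680, (B,hash)→2560, (C,merge)→2800, (A,hash)→5520, (C,nl_idx)→5760, (B,merge)→9960 …(+5); best=1680 via (C,hash)
  {ACE}: card=12800; try (C,hash)→3720, (E,hash)→8360, (A,hash)→8520, (E,merge)→13160, (C,merge)→20840, (C,nl_idx)→25000 …(+4); best=3720 via (C,hash)
  {BCDE}: card=6400; try (E,hash)→12420, (C,hash)→26520, (E,merge)→26820, (D,hash)→42520, (B,hash)→42920, (C,nl_idx)→127800 …(+9); best=12420 via (E,hash)
  {ABDE}: card=320; try (E,merge)→6500, (D,hash)→8800, (E,hash)→9140, (B,hash)→15200, (D,nl_idx)→17120, (D,merge)→25000 …(+8); best=6500 via (E,merge)
  {ABCD}: card=80; try (C,nl_idx)→2500, (C,hash)→3060, (C,merge)→3140, (B,hash)→3500, (B,nl_idx)→4580, (A,hash)→5420 …(+9); best=2500 via (C,nl_idx)
  {ACDE}: card=3200; try (E,hash)→9300, (E,merge)→9700, (C,hash)→14920, (D,hash)→19720, (A,hash)→41720, (C,nl_idx)→65000 …(+8); best=9300 via (E,hash)
  {ABCE}: card=6400; try (C,hash)→6720, (E,hash)→12880, (B,hash)→17920, (C,nl_idx)→21600, (C,merge)→23840, (A,hash)→39520 …(+8); best=6720 via (C,hash)
  {ABCDE}: card=64; try (E,merge)→7140, (C,hash)→7940, (C,nl_idx)→8804, (E,hash)→9780, (C,merge)→10340, (B,hash)→13900 …(+12); best=7140 via (E,merge)

cost=7140; order=A,D,B,C,E; methods=nl_idx,nl_idx,nl_idx,merge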